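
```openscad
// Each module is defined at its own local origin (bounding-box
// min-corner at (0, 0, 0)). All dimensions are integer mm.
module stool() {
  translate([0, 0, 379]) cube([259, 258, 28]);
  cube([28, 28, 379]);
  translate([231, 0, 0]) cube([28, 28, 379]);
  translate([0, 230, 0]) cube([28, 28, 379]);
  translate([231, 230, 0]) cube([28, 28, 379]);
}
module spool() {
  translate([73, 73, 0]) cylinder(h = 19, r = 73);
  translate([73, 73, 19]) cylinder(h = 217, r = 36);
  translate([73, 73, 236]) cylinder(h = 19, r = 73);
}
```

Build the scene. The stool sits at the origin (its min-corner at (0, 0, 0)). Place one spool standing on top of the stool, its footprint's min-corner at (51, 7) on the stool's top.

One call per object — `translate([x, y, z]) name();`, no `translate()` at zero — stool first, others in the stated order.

stool();
translate([51, 7, 407]) spool();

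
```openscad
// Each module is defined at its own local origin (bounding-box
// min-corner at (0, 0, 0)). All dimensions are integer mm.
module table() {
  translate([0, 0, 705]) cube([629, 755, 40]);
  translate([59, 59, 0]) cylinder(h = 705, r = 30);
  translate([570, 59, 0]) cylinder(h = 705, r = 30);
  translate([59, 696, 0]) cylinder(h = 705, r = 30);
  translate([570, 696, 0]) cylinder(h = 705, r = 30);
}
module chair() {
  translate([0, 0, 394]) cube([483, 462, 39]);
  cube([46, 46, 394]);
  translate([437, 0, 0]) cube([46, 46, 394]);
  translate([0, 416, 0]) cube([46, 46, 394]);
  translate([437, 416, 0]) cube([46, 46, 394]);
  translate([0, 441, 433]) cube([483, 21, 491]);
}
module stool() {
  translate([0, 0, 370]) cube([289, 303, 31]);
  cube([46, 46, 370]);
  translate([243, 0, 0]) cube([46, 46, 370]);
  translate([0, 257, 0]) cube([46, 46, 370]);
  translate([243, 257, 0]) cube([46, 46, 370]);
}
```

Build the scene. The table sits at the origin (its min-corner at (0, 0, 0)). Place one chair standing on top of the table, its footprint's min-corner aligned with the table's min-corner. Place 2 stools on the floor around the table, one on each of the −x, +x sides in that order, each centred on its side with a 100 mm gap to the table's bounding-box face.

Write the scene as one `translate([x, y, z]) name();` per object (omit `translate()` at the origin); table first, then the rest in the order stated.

table();
translate([0, 0, 745]) chair();
translate([-389, 226, 0]) stool();
translate([729, 226, 0]) stool();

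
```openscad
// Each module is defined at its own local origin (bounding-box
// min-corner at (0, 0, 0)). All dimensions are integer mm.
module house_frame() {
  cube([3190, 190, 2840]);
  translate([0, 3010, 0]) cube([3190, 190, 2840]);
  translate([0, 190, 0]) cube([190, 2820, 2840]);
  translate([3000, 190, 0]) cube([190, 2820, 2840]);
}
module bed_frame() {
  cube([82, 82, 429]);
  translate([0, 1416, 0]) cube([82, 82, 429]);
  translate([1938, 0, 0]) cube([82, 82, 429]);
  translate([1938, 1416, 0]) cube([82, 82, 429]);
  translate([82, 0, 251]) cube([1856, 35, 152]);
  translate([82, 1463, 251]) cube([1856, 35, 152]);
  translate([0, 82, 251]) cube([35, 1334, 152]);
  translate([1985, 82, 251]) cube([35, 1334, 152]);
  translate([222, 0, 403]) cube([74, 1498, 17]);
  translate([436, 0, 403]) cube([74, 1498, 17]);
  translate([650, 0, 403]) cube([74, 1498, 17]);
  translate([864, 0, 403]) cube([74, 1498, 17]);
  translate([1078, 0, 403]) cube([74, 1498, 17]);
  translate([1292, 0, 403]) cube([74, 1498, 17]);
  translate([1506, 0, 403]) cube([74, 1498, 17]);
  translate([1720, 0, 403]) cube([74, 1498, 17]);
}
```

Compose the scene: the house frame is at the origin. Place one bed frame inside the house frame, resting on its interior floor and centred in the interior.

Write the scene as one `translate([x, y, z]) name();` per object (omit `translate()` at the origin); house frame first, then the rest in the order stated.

house_frame();
translate([585, 851, 0]) bed_frame();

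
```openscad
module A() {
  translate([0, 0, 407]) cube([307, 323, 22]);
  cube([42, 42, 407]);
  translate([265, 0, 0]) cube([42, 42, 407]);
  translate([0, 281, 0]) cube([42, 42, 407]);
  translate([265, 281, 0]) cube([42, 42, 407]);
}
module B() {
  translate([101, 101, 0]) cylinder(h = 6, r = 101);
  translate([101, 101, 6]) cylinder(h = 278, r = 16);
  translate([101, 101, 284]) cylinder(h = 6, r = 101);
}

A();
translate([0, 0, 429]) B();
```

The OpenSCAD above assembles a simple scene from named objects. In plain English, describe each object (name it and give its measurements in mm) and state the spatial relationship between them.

A is a four-legged stool. The seat is a 307×323×22 mm slab whose top surface is at z = 429 mm; four square legs, each 42×42 mm in cross-section, run from the floor (z = 0) to the underside of the seat, each flush with a corner of the seat.

B is a spool: two coaxial disc flanges of radius 101 mm and thickness 6 mm, joined by a core cylinder of radius 16 mm and height 278 mm. The lower flange rests on z = 0 and the three cylinders share a vertical axis.

The spool is on top of the stool.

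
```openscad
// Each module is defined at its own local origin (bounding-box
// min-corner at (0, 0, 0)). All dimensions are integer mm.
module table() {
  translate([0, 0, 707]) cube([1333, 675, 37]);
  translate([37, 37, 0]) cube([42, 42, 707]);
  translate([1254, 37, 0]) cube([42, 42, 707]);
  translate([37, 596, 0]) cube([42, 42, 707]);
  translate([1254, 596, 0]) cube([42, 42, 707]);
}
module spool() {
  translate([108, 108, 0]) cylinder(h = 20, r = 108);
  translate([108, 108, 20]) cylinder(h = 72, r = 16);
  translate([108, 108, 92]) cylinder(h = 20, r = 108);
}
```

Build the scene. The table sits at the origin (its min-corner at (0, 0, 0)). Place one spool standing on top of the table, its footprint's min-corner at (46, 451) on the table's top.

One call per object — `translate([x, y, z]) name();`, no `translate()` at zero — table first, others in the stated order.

table();
translate([46, 451, 744]) spool();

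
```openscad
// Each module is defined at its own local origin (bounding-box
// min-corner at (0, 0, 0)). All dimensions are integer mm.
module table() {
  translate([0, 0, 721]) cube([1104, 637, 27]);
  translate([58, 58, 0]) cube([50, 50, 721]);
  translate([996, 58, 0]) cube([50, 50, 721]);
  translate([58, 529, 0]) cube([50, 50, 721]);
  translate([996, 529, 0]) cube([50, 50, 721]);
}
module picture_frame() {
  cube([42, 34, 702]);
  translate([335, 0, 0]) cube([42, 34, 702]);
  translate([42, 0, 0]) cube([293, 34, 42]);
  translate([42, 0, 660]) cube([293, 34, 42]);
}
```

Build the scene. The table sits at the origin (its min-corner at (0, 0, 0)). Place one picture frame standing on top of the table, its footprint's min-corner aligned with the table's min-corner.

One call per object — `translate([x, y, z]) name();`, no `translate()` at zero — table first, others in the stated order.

table();
translate([0, 0, 748]) picture_frame();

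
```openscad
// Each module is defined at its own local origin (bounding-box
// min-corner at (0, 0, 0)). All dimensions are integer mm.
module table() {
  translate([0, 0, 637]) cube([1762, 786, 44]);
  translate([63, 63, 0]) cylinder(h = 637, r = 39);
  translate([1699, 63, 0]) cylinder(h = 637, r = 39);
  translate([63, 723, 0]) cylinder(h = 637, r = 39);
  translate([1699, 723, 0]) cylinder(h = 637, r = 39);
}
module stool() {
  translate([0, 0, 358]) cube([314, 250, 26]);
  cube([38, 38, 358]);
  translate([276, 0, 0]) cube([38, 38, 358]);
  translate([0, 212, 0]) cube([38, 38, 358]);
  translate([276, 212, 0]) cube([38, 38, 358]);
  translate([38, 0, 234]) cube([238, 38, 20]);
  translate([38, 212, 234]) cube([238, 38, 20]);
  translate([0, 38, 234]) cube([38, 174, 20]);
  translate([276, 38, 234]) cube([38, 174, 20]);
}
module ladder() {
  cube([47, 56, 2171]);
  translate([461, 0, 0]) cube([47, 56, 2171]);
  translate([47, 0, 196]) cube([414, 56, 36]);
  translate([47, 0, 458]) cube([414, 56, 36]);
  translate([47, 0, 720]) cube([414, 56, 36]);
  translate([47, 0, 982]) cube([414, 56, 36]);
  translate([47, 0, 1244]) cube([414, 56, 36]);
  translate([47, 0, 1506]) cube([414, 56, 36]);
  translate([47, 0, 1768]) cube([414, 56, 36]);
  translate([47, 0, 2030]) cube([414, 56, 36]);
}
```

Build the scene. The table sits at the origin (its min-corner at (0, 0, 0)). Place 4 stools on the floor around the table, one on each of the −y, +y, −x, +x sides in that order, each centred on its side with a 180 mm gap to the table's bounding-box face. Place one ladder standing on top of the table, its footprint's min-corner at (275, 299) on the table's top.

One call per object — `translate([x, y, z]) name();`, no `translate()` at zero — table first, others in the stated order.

table();
translate([724, -430, 0]) stool();
translate([724, 966, 0]) stool();
translate([-494, 268, 0]) stool();
translate([1942, 268, 0]) stool();
translate([275, 299, 681]) ladder();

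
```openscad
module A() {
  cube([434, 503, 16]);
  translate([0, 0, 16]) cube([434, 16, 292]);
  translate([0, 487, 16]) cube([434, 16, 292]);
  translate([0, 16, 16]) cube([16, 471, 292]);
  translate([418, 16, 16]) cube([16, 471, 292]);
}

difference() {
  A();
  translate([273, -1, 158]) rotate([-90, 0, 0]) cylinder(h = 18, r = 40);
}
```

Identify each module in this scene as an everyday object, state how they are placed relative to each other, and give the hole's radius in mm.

The subtracted cylinder has r = 40 mm.

A is an open box. The open box has a circular hole through its front wall. The hole's radius is 40 mm.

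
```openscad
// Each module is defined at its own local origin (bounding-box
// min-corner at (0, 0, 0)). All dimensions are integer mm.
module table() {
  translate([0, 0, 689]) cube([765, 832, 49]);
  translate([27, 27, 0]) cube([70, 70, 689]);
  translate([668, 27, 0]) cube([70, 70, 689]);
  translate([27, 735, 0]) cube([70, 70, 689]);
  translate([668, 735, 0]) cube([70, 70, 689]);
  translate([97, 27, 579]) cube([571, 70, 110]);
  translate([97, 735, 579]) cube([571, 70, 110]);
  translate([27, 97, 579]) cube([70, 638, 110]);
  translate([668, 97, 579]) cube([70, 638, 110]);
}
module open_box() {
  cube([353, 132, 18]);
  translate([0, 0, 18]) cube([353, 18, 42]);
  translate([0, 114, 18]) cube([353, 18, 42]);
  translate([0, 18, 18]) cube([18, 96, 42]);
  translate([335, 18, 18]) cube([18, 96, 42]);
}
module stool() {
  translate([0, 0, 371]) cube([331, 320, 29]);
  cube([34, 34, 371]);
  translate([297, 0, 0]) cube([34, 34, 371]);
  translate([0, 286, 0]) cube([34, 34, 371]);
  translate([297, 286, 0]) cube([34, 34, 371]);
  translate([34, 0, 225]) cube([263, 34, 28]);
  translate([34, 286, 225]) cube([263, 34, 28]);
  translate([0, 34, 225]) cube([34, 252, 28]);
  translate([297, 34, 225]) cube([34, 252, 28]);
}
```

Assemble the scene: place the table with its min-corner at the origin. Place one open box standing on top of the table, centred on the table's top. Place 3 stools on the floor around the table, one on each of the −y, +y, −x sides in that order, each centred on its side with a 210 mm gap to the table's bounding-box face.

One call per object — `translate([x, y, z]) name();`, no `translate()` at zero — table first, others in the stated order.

table();
translate([206, 350, 738]) open_box();
translate([217, -530, 0]) stool();
translate([217, 1042, 0]) stool();
translate([-541, 256, 0]) stool();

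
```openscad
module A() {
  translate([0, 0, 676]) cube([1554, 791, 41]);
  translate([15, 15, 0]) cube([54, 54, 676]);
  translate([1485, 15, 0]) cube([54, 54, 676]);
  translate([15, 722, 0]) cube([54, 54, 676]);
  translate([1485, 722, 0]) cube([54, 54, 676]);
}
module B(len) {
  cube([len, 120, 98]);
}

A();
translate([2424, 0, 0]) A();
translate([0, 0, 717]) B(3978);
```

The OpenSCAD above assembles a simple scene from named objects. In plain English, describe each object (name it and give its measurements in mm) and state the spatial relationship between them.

A is a table: top 1554 mm (x) × 791 mm (y), 41 mm thick, upper face at z = 717 mm, on four 54×54 mm square legs, each inset 15 mm from the nearest pair of top edges, running from z = 0 to the bottom of the top.

B is a rectangular beam 3978 mm long (x), 120 mm deep (y), 98 mm thick (z).

The beam spans the tops of two tables placed 870 mm apart, resting at z = 717 mm.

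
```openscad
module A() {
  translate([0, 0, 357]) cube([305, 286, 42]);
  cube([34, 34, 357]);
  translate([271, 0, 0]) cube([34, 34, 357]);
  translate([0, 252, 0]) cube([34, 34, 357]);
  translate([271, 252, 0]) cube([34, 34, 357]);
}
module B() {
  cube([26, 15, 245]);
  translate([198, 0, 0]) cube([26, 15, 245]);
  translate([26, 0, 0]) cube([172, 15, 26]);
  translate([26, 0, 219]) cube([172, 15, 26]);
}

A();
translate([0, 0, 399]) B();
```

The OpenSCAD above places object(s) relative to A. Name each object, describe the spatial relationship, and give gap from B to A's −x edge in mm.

A is a stool. B is a picture frame. The picture frame is on top of the stool. The gap from the picture frame to the stool's −x edge is 0 mm.

The picture frame's min-x is at 0; the stool's min-x is 0; gap = 0 mm.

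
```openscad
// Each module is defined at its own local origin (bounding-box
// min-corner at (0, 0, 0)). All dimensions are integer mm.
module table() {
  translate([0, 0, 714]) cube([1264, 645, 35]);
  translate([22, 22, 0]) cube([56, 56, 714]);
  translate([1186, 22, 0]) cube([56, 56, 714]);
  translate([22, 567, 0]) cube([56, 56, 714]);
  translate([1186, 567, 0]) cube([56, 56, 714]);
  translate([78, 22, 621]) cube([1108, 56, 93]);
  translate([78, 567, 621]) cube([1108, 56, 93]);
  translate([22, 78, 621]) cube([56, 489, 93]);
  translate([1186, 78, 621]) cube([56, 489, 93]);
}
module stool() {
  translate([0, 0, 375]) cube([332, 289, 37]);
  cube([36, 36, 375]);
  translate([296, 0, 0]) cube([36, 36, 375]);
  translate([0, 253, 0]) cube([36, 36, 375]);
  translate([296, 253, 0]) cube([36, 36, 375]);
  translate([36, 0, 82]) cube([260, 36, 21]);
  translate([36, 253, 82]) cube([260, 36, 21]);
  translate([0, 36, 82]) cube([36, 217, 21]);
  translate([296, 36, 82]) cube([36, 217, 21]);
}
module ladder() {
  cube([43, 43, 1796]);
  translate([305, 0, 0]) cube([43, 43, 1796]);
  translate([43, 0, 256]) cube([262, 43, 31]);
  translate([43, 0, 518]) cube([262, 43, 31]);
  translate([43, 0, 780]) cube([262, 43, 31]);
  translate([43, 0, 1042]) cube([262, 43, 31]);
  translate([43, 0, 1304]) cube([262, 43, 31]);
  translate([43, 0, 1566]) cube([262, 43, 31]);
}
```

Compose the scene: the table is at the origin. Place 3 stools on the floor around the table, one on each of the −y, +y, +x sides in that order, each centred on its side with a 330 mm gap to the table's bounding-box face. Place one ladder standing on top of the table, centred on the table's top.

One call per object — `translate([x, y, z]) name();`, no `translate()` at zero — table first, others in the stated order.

table();
translate([466, -619, 0]) stool();
translate([466, 975, 0]) stool();
translate([1594, 178, 0]) stool();
translate([458, 301, 749]) ladder();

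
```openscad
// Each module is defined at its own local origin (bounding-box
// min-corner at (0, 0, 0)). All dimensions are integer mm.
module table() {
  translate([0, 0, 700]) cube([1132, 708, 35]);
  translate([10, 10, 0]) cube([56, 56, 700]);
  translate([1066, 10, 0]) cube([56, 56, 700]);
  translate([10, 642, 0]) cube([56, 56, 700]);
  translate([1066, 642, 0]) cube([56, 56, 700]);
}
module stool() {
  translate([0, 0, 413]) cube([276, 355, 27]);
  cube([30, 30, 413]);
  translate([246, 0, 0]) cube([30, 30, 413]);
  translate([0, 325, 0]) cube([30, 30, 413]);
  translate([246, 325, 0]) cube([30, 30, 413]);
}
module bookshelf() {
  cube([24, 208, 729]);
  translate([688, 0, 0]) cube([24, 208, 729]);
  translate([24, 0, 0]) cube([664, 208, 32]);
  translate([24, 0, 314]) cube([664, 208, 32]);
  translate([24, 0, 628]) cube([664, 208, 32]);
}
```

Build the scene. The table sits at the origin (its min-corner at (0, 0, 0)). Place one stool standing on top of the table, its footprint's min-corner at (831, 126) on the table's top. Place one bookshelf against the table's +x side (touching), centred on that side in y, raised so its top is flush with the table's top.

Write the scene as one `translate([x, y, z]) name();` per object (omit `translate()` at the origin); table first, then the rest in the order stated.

table();
translate([831, 126, 735]) stool();
translate([1132, 250, 6]) bookshelf();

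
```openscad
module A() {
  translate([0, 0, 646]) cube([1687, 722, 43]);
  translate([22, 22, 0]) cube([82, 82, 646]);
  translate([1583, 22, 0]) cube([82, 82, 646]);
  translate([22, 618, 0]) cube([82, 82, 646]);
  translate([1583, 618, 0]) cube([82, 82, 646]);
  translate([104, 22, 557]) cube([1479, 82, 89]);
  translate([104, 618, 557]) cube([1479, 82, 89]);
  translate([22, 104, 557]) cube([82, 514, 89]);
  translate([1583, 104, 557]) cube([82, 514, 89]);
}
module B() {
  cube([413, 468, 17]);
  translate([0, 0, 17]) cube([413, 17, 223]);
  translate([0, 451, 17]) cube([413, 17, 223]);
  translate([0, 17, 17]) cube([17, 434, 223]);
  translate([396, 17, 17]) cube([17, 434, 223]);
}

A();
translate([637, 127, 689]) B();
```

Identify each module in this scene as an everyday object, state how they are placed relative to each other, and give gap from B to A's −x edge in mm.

A is a table. B is an open box. The open box is on top of the table, centred. The gap from the open box to the table's −x edge is 637 mm.

The open box's min-x is at 637; the table's min-x is 0; gap = 637 mm.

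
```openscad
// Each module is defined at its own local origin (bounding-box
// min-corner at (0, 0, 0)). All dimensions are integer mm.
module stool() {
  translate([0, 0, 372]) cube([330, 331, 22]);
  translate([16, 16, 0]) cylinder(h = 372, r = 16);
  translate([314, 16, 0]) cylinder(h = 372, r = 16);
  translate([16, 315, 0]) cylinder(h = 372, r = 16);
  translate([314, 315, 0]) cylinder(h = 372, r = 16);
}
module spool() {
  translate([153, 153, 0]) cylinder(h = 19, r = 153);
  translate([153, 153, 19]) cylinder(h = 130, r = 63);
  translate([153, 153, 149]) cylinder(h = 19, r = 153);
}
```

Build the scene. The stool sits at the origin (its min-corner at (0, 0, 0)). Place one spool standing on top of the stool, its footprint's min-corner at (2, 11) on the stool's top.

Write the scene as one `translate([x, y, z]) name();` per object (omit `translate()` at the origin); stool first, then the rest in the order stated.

stool();
translate([2, 11, 394]) spool();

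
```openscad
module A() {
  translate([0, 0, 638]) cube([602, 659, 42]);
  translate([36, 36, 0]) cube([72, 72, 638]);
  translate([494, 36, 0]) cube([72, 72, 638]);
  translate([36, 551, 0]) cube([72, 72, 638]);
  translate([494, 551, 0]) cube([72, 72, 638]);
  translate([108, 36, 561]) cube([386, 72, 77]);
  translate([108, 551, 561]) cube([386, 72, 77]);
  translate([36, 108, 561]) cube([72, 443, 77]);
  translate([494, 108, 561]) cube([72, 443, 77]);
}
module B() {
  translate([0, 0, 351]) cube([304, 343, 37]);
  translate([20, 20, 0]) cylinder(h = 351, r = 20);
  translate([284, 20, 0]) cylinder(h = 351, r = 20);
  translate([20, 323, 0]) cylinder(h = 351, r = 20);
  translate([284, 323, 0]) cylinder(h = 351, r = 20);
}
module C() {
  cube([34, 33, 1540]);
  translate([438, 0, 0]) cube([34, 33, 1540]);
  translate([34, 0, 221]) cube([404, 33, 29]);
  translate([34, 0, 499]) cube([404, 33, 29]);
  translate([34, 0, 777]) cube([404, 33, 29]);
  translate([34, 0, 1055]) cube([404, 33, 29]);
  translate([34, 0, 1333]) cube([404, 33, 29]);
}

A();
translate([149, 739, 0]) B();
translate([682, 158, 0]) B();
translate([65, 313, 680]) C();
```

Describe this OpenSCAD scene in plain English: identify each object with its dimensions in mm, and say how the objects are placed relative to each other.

A is a table with a 602×659 mm rectangular top, 42 mm thick, top surface at z = 680 mm, supported by four 72×72 mm square legs, each inset 36 mm from the nearest pair of top edges, running from the floor. Four apron rails, 72 mm thick and 77 mm tall, run between adjacent legs with their top edges flush with the underside of the top and their outer faces flush with the legs' outer faces.

B is a simple wooden stool: a rectangular seat 304 mm (x) by 343 mm (y), 37 mm thick, top face at z = 388 mm, on four round legs, each 40 mm in diameter. The legs rest on z = 0, each leg's axis is inset half a diameter from the nearest pair of seat edges (so the leg's bounding box is flush with the corner).

C is a straight ladder. Two 34×33 mm vertical rails, 1540 mm tall, stand 472 mm apart (outside-to-outside) with their front faces coplanar on the −y side. 5 rungs, each 33 mm deep and 29 mm tall, span between the inner faces of the rails, front faces flush with the rails. The lowest rung's underside is at z = 221 mm and rungs are spaced 278 mm apart (underside to underside).

Two stools sit around the table at the +y, +x sides. The ladder is on top of the table, centred.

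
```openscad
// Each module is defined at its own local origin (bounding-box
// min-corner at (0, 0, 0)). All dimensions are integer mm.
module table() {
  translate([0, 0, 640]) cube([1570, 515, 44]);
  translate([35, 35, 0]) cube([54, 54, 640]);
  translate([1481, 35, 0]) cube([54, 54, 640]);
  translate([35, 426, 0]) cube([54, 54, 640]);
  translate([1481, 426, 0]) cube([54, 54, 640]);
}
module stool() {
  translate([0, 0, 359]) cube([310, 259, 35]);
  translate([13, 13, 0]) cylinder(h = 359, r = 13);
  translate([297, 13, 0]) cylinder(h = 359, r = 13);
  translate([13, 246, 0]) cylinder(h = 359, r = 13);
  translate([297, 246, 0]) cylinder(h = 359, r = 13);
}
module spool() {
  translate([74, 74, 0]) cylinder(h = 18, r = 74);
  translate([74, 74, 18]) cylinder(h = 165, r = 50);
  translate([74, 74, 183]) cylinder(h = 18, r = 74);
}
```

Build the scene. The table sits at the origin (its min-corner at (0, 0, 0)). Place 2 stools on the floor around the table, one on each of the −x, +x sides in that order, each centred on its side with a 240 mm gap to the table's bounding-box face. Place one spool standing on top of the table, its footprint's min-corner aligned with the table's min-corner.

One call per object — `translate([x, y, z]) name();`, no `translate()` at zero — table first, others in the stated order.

table();
translate([-550, 128, 0]) stool();
translate([1810, 128, 0]) stool();
translate([0, 0, 684]) spool();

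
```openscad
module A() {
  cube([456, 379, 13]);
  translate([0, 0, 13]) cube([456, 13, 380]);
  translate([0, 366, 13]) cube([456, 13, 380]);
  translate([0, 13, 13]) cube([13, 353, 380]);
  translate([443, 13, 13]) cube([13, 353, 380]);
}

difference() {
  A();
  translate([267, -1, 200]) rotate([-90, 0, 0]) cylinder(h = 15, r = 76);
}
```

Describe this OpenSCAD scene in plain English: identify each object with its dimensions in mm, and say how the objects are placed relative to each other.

A is an open-topped rectangular box: outside dimensions 456×379×393 mm, with a uniform wall and base thickness of 13 mm. The base is a full 456×379 slab on the floor; four walls sit on top of the base. The front and back walls (the −y and +y sides) span the full width; the two side walls fit between them.

The open box has a circular hole of radius 76 mm through its front wall, centred at (x = 267, z = 200).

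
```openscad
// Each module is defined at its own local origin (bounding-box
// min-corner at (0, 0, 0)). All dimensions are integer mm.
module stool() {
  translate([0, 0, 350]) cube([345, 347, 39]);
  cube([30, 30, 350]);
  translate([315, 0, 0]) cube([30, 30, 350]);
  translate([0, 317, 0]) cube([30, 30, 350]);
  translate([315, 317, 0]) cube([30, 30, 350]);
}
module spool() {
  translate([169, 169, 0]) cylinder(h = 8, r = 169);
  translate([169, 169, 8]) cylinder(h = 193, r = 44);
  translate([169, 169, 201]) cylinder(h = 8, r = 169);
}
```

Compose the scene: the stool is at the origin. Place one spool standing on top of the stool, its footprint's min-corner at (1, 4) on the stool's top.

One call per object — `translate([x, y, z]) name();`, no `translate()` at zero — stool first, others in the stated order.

stool();
translate([1, 4, 389]) spool();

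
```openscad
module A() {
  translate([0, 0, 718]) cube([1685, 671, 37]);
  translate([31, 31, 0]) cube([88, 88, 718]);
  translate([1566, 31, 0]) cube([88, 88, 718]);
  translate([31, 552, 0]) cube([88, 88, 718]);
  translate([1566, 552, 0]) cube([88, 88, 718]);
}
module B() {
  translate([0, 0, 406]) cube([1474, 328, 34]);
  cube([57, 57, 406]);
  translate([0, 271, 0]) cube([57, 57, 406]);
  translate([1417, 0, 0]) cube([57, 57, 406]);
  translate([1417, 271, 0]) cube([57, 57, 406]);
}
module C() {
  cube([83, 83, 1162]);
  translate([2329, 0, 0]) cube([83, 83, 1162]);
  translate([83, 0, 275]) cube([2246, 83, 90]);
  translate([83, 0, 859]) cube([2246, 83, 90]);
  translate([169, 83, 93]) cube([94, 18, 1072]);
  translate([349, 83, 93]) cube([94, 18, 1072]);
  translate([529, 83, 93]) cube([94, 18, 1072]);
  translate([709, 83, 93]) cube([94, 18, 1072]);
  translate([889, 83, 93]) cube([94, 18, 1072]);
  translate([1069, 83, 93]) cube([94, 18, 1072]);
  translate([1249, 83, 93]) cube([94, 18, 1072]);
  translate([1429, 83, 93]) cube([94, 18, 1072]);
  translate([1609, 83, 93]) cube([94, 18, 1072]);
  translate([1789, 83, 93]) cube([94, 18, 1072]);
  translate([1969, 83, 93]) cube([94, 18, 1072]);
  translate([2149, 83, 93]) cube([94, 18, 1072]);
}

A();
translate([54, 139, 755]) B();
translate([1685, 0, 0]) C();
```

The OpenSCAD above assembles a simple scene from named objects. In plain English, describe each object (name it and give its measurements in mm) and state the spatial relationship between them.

A is a table: top 1685 mm (x) × 671 mm (y), 37 mm thick, upper face at z = 755 mm, on four 88×88 mm square legs, each inset 31 mm from the nearest pair of top edges, running from z = 0 to the bottom of the top.

B is a bench: a 1474×328 mm seat slab, 34 mm thick, top at z = 440 mm, on four 57×57 mm square legs flush with the seat corners and standing on z = 0.

C is a fence section. Two 83×83 mm posts, 1162 mm tall, stand on the floor with a clear span of 2246 mm between their inner faces. Two horizontal rails of 83×90 mm section span the gap between the posts with their undersides at z = 275 mm and z = 859 mm, flush with the posts' −y face. 12 pickets, each 94 mm wide, 18 mm thick and 1072 mm tall, are fixed to the +y face of the rails with their bottoms at z = 93 mm, evenly spaced across the span with equal gaps (rounded down to the nearest mm) at the −x end and between each pair — any rounding remainder accumulates at the +x end.

The bench is on top of the table. The fence section is against the table's +x side, with their −y faces flush.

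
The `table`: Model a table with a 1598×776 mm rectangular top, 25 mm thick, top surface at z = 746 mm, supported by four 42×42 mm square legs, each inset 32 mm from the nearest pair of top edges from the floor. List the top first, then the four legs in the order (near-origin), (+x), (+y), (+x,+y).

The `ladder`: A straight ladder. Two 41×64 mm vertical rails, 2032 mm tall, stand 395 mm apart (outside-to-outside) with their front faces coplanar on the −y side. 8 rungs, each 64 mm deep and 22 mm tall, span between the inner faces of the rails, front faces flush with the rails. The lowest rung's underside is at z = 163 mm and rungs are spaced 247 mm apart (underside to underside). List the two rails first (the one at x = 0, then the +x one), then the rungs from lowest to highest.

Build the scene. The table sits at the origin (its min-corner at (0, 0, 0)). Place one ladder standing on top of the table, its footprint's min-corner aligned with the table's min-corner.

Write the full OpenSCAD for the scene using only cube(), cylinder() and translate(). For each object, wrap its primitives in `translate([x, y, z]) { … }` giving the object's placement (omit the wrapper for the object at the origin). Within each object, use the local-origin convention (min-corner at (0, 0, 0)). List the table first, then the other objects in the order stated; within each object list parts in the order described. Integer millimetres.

translate([0, 0, 721]) cube([1598, 776, 25]);
translate([32, 32, 0]) cube([42, 42, 721]);
translate([1524, 32, 0]) cube([42, 42, 721]);
translate([32, 702, 0]) cube([42, 42, 721]);
translate([1524, 702, 0]) cube([42, 42, 721]);
translate([0, 0, 746]) {
  cube([41, 64, 2032]);
  translate([354, 0, 0]) cube([41, 64, 2032]);
  translate([41, 0, 163]) cube([313, 64, 22]);
  translate([41, 0, 410]) cube([313, 64, 22]);
  translate([41, 0, 657]) cube([313, 64, 22]);
  translate([41, 0, 904]) cube([313, 64, 22]);
  translate([41, 0, 1151]) cube([313, 64, 22]);
  translate([41, 0, 1398]) cube([313, 64, 22]);
  translate([41, 0, 1645]) cube([313, 64, 22]);
  translate([41, 0, 1892]) cube([313, 64, 22]);
}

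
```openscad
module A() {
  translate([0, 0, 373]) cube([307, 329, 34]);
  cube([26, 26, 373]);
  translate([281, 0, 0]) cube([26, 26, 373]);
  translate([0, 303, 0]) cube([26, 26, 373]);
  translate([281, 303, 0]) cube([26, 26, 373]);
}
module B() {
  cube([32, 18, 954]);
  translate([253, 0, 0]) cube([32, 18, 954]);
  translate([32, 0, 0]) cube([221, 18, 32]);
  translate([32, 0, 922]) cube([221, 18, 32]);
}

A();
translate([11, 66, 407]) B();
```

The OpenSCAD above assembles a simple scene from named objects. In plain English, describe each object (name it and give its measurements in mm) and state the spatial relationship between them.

A is a four-legged stool. The seat is a 307×329×34 mm slab whose top surface is at z = 407 mm; four square legs, each 26×26 mm in cross-section, run from the floor (z = 0) to the underside of the seat, each flush with a corner of the seat.

B is a picture frame with a 221×890 mm rectangular opening (x by z) and a uniform 32 mm border on every side. Frame depth is 18 mm along y. It is built from two vertical stiles running the full outside height and two horizontal rails spanning the gap between the stiles.

The picture frame is on top of the stool.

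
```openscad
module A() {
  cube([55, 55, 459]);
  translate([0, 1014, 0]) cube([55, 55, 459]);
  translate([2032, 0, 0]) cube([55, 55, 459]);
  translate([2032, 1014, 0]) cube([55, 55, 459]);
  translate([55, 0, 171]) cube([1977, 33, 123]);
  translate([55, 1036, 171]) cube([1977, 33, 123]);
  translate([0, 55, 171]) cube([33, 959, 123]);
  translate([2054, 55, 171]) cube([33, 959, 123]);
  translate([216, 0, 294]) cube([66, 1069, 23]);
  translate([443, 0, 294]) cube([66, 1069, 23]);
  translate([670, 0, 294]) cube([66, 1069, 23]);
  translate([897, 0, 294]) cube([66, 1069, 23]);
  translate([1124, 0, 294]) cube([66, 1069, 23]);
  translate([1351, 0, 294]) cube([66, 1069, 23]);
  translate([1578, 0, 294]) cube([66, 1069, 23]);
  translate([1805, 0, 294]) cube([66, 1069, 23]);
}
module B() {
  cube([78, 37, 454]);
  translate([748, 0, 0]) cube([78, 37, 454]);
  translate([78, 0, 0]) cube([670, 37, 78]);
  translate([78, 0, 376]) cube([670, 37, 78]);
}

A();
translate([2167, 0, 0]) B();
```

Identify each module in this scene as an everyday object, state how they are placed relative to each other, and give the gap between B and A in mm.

A is a bed frame. B is a picture frame. The picture frame is on the floor beside the bed frame on its +x side. The gap between the picture frame and the bed frame is 80 mm.

The picture frame's nearest face is 80 mm from the bed frame's +x face.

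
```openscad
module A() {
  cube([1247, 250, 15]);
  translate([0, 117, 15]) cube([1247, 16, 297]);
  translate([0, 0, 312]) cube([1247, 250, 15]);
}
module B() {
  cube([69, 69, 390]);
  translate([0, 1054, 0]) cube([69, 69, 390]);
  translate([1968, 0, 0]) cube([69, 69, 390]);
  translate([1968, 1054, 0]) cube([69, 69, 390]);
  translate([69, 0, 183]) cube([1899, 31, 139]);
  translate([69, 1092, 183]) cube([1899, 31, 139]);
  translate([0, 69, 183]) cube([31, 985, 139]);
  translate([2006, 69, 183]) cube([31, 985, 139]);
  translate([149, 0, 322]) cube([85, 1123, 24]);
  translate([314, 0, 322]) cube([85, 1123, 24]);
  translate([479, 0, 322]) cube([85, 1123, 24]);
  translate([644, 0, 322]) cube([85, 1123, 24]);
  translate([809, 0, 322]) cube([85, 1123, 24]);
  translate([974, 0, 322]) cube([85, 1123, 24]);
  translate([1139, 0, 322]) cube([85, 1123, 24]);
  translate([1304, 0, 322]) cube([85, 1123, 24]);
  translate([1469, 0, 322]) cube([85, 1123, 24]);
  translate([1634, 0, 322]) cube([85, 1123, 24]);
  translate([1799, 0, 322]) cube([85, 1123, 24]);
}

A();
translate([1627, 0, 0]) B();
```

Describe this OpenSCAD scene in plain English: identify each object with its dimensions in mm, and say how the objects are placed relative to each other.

A is an I-beam lying along x, 1247 mm long. Overall section height 327 mm. Two flanges 250 mm wide (y) and 15 mm thick, one on the floor and one at the top; a web 16 mm thick runs between them, centred on the flange width.

B is a bed frame 2037 mm long (x) by 1123 mm wide (y). Four 69×69 mm corner posts, 390 mm tall, at the corners of the footprint. Four rails of 31 mm thickness and 139 mm height run between adjacent posts with their undersides at z = 183 mm, their outer faces flush with the outside of the frame (the two x-running rails run between the posts' inner faces; the two y-running rails run between the posts' inner faces). 11 slats, each 85 mm wide (x) and 24 mm thick, lie across the top of the two x-running rails, running the full 1123 mm width of the frame in y; the slats are evenly spaced along x between the inner faces of the end posts with equal gaps (rounded down to the nearest mm) at the −x end and between each pair — any rounding remainder accumulates at the +x end.

The bed frame is on the floor beside the I-beam on its +x side.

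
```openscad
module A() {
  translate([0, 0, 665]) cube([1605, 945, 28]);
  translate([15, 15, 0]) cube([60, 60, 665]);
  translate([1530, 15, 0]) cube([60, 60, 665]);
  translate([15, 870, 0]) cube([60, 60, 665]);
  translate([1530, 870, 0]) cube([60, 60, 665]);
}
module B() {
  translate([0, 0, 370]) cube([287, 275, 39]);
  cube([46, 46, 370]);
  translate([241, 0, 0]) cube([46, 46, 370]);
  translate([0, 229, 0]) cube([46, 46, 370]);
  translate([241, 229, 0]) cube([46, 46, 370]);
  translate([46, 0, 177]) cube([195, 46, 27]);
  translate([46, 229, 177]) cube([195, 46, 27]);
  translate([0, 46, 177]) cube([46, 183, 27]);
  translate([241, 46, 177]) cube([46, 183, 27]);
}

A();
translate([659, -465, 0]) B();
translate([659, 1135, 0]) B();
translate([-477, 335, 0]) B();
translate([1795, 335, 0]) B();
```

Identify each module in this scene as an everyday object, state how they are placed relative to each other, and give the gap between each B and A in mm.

A is a table. B is a stool. Four stools sit around the table at the −y, +y, −x, +x sides. The gap between each stool and the table is 190 mm.

Each stool's nearest face is 190 mm from the table's bounding box.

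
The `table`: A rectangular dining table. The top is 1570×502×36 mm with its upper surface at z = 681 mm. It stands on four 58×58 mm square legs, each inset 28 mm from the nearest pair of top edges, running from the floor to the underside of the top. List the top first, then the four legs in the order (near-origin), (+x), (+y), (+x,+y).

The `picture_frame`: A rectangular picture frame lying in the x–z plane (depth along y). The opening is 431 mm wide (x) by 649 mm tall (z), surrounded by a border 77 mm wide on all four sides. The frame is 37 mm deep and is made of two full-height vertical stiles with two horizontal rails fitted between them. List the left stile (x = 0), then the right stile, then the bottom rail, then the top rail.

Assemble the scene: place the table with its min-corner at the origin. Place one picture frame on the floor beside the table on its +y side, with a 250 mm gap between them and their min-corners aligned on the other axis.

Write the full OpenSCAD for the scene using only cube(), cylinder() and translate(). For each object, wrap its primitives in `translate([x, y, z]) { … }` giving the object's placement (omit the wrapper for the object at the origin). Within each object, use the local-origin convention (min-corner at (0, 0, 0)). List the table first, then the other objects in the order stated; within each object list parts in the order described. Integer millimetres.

translate([0, 0, 645]) cube([1570, 502, 36]);
translate([28, 28, 0]) cube([58, 58, 645]);
translate([1484, 28, 0]) cube([58, 58, 645]);
translate([28, 416, 0]) cube([58, 58, 645]);
translate([1484, 416, 0]) cube([58, 58, 645]);
translate([0, 752, 0]) {
  cube([77, 37, 803]);
  translate([508, 0, 0]) cube([77, 37, 803]);
  translate([77, 0, 0]) cube([431, 37, 77]);
  translate([77, 0, 726]) cube([431, 37, 77]);
}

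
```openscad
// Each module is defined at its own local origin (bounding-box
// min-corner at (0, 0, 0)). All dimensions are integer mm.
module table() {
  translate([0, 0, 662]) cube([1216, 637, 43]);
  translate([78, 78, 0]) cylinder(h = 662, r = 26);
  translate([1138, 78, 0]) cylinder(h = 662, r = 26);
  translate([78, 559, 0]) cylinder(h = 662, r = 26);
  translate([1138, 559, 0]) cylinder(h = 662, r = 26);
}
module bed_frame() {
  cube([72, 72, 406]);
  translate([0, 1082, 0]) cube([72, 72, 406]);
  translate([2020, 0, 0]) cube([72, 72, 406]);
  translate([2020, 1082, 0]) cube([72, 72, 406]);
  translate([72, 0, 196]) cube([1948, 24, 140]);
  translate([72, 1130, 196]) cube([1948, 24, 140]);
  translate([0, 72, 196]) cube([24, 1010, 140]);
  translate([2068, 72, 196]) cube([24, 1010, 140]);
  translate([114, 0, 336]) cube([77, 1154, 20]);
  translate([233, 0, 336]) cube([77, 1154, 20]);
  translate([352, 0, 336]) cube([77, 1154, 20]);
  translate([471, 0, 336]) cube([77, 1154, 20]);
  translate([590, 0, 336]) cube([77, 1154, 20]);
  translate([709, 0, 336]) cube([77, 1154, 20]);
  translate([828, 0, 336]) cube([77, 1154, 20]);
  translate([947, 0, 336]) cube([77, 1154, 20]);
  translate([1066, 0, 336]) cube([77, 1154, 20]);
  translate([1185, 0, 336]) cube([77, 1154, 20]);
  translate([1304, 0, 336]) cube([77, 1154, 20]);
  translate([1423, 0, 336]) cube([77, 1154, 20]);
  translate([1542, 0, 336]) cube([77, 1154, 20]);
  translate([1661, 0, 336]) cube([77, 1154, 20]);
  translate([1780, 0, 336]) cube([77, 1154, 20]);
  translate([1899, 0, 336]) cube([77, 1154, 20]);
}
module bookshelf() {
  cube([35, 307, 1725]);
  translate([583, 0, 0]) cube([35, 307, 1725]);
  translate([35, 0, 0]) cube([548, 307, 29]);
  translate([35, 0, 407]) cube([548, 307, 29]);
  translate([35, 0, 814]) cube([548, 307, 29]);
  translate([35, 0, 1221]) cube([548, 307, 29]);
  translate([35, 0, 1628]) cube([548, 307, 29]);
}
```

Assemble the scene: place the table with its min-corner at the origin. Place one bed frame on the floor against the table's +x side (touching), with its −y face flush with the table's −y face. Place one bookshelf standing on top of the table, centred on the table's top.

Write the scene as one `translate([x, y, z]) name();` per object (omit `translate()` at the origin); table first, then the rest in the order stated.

table();
translate([1216, 0, 0]) bed_frame();
translate([299, 165, 705]) bookshelf();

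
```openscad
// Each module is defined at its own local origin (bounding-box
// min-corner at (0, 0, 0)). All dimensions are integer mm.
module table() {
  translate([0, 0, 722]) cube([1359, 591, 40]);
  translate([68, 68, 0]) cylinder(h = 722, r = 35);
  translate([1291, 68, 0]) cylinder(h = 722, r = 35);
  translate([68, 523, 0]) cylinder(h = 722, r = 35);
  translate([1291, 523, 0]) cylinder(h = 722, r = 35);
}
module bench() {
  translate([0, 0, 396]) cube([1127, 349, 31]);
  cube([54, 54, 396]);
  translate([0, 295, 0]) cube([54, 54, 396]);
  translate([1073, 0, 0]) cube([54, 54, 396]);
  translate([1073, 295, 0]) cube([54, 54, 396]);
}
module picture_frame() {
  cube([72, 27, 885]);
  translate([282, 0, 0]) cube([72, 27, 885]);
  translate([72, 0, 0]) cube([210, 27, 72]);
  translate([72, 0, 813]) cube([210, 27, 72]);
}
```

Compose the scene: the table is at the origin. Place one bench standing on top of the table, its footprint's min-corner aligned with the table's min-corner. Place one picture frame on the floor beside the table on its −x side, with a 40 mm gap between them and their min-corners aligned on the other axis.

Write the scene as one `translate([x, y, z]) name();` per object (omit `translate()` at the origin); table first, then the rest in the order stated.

table();
translate([0, 0, 762]) bench();
translate([-394, 0, 0]) picture_frame();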